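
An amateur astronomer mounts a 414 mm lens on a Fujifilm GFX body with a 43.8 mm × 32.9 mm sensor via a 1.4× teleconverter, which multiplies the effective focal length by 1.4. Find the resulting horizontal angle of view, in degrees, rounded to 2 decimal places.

4.33°

Effective focal length f = 414 × 1.4 = 579.6 mm.
α = 2·arctan(43.8 / (2 × 579.6)) = 2·arctan(0.03778) ≈ 4.3277°.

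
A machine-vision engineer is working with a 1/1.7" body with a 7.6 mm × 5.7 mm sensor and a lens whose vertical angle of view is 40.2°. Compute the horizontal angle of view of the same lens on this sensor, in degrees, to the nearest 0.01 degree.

From the vertical AOV: f = 5.7 / (2·tan(20.1°)) = 5.7 / 0.73190 ≈ 7.7880 mm.
Horizontal AOV = 2·arctan(7.6 / (2 × 7.7880)) = 2·arctan(0.48793) ≈ 52.0183°.

52.02°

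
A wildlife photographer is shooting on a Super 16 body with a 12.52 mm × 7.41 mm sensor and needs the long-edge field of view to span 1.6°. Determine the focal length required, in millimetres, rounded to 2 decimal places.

448.31 mm

From α = 2·arctan(w/2f) we get f = w / (2·tan(α/2)).
With w = 12.52 mm and α/2 = 0.8°, tan(α/2) ≈ 0.01396, so f ≈ 12.52 / 0.02793 ≈ 448.3103 mm.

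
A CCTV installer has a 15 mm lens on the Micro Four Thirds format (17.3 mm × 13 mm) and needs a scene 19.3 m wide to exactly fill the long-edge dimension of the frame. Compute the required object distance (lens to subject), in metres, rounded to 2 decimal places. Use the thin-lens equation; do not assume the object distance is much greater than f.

16.75 m

W: 19.3 m = 19300 mm.
Magnification m = w/W = dᵢ/dₒ; combined with 1/f = 1/dₒ + 1/dᵢ this gives dₒ = f·(1 + W/w).
dₒ = 15 mm × (1 + 19300/17.3) = 15 × 1116.6069 ≈ 16749.104 mm = 16.7491 m.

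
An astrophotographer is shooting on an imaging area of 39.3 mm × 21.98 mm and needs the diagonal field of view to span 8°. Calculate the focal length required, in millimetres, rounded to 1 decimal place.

322.0 mm

Sensor diagonal = √(39.3² + 21.98²) = √2027.6104 ≈ 45.0290 mm.
From α = 2·arctan(d/2f) we get f = d / (2·tan(α/2)).
With d = 45.0290 mm and α/2 = 4°, tan(α/2) ≈ 0.06993, so f ≈ 45.0290 / 0.13985 ≈ 321.9723 mm.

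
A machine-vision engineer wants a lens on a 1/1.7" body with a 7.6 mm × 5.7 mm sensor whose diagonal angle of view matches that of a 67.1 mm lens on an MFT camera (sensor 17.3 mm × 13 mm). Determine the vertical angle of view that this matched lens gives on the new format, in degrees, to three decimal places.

11.052°

Sensor diagonal = √(17.3² + 13²) = √468.2900 ≈ 21.6400 mm.
Sensor diagonal = √(7.6² + 5.7²) = √90.2500 ≈ 9.5000 mm.
Equal diagonal AOV ⇒ f₂ = f₁ · 9.5000/21.6400 = 67.1 × 0.43900 ≈ 29.4570 mm.
Vertical AOV on the new format = 2·arctan(5.7 / (2 × 29.4570)) = 2·arctan(0.09675) ≈ 11.0525°.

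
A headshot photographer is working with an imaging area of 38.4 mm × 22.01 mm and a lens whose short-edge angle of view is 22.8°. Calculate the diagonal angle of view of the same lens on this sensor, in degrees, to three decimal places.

44.143°

From the short-edge AOV: f = 22.01 / (2·tan(11.4°)) = 22.01 / 0.40327 ≈ 54.5787 mm.
Sensor diagonal = √(38.4² + 22.01²) = √1959.0001 ≈ 44.2606 mm.
Diagonal AOV = 2·arctan(44.2606 / (2 × 54.5787)) = 2·arctan(0.40547) ≈ 44.1426°.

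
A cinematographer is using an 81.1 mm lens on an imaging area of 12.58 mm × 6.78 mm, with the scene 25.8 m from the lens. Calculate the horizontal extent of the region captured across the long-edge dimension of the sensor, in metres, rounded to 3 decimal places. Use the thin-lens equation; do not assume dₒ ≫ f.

3.989 m

dₒ: 25.8 m = 25800 mm.
Similar triangles through the lens centre give W/dₒ = w/dᵢ; with 1/f = 1/dₒ + 1/dᵢ this gives W = w·(dₒ − f)/f.
W = 12.58 mm × (25800 − 81.1) / 81.1 = 12.58 × 317.1258 ≈ 3989.442 mm = 3.98944 m.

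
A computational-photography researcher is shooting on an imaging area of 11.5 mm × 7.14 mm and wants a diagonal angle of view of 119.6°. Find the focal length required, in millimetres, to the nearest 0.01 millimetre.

3.94 mm

Sensor diagonal = √(11.5² + 7.14²) = √183.2296 ≈ 13.5362 mm.
From α = 2·arctan(d/2f) we get f = d / (2·tan(α/2)).
With d = 13.5362 mm and α/2 = 59.8°, tan(α/2) ≈ 1.71817, so f ≈ 13.5362 / 3.43634 ≈ 3.9391 mm.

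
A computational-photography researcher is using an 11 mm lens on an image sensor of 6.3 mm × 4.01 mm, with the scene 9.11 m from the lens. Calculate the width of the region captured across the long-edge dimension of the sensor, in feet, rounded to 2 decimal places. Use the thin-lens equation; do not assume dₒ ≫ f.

dₒ: 9.11 m = 9110 mm.
Similar triangles through the lens centre give W/dₒ = w/dᵢ; with 1/f = 1/dₒ + 1/dᵢ this gives W = w·(dₒ − f)/f.
W = 6.3 mm × (9110 − 11) / 11 = 6.3 × 827.1818 ≈ 5211.245 mm = 5211.245/304.8 ft = 17.0973 ft.

17.10 ft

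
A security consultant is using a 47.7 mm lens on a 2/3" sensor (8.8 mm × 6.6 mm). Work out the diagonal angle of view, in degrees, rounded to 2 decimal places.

Sensor diagonal = √(8.8² + 6.6²) = √121.0000 ≈ 11.0000 mm.
Angle of view α = 2·arctan(d/2f) with d = 11.0000 mm and f = 47.7 mm.
d/2f = 0.11530; arctan(0.11530) ≈ 6.5774°, so α ≈ 13.1548°.

13.15°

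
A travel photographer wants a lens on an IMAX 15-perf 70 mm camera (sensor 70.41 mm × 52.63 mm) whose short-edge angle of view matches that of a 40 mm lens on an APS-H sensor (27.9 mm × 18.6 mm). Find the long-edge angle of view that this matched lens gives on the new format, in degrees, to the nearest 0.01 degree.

34.56°

Equal short-edge AOV ⇒ f₂ = f₁ · 52.63/18.6 = 40 × 2.82957 ≈ 113.1828 mm.
Long-edge AOV on the new format = 2·arctan(70.41 / (2 × 113.1828)) = 2·arctan(0.31105) ≈ 34.5561°.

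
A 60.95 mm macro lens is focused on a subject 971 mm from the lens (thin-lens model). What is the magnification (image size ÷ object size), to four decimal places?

0.0670×

Thin lens: 1/f = 1/dₒ + 1/dᵢ → 1/dᵢ = 1/60.95 − 1/971 = 0.0153770 mm⁻¹, so dᵢ ≈ 65.0321 mm.
Magnification m = dᵢ/dₒ = 65.0321/971 ≈ 0.06697.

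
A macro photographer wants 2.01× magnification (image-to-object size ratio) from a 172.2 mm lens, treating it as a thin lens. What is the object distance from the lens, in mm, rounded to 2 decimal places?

257.87 mm

With m = dᵢ/dₒ and 1/f = 1/dₒ + 1/dᵢ, substituting dᵢ = m·dₒ gives 1/f = (1 + 1/m)/dₒ, hence dₒ = f·(1 + 1/m).
dₒ = 172.2 × (1 + 1/2.01) = 172.2 × 1.49751 ≈ 257.872 mm.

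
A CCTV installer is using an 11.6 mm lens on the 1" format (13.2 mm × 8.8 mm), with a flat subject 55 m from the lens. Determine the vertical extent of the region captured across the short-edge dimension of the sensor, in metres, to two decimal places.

41.72 m

dₒ: 55 m = 55000 mm.
Similar triangles through the lens centre give W/dₒ = h/dᵢ; with 1/f = 1/dₒ + 1/dᵢ this gives W = h·(dₒ − f)/f.
W = 8.8 mm × (55000 − 11.6) / 11.6 = 8.8 × 4740.3793 ≈ 41715.338 mm = 41.7153 m.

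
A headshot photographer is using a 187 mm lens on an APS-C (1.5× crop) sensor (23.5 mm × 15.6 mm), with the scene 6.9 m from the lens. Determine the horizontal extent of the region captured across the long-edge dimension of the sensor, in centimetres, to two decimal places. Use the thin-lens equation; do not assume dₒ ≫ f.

84.36 cm

dₒ: 6.9 m = 6900 mm.
Similar triangles through the lens centre give W/dₒ = w/dᵢ; with 1/f = 1/dₒ + 1/dᵢ this gives W = w·(dₒ − f)/f.
W = 23.5 mm × (6900 − 187) / 187 = 23.5 × 35.8984 ≈ 843.612 mm = 84.3612 cm.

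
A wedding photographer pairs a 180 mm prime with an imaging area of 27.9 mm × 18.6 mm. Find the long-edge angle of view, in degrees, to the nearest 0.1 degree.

8.9°

Angle of view α = 2·arctan(w/2f) with w = 27.9 mm and f = 180 mm.
w/2f = 0.07750; arctan(0.07750) ≈ 4.4316°, so α ≈ 8.8631°.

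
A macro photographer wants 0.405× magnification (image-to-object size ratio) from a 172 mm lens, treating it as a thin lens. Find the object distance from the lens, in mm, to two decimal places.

With m = dᵢ/dₒ and 1/f = 1/dₒ + 1/dᵢ, substituting dᵢ = m·dₒ gives 1/f = (1 + 1/m)/dₒ, hence dₒ = f·(1 + 1/m).
dₒ = 172 × (1 + 1/0.405) = 172 × 3.46914 ≈ 596.691 mm.

596.69 mm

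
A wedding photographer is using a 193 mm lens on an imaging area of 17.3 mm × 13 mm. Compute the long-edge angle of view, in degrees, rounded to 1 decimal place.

Angle of view α = 2·arctan(w/2f) with w = 17.3 mm and f = 193 mm.
w/2f = 0.04482; arctan(0.04482) ≈ 2.5662°, so α ≈ 5.1324°.

5.1°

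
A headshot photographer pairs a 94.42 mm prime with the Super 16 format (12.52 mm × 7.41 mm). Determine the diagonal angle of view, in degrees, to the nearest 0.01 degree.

8.81°

Sensor diagonal = √(12.52² + 7.41²) = √211.6585 ≈ 14.5485 mm.
Angle of view α = 2·arctan(d/2f) with d = 14.5485 mm and f = 94.42 mm.
d/2f = 0.07704; arctan(0.07704) ≈ 4.4054°, so α ≈ 8.8109°.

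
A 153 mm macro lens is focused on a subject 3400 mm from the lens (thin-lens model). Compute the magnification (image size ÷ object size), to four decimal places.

0.0471×

Thin lens: 1/f = 1/dₒ + 1/dᵢ → 1/dᵢ = 1/153 − 1/3400 = 0.0062418 mm⁻¹, so dᵢ ≈ 160.2094 mm.
Magnification m = dᵢ/dₒ = 160.2094/3400 ≈ 0.04712.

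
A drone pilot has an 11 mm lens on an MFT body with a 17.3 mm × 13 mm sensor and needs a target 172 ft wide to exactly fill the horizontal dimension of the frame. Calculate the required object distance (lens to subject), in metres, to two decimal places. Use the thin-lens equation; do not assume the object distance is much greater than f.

W: 172 ft × 304.8 mm/ft = 52425.60 mm.
Magnification m = w/W = dᵢ/dₒ; combined with 1/f = 1/dₒ + 1/dᵢ this gives dₒ = f·(1 + W/w).
dₒ = 11 mm × (1 + 52425.6/17.3) = 11 × 3031.3814 ≈ 33345.195 mm = 33.3452 m.

33.35 m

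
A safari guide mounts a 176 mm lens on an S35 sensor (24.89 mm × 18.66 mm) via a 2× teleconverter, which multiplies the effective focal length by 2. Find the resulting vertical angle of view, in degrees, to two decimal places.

3.04°

Effective focal length f = 176 × 2 = 352 mm.
α = 2·arctan(18.66 / (2 × 352)) = 2·arctan(0.02651) ≈ 3.0366°.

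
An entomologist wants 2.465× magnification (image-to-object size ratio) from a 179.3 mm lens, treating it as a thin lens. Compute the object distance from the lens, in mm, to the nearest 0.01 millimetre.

With m = dᵢ/dₒ and 1/f = 1/dₒ + 1/dᵢ, substituting dᵢ = m·dₒ gives 1/f = (1 + 1/m)/dₒ, hence dₒ = f·(1 + 1/m).
dₒ = 179.3 × (1 + 1/2.465) = 179.3 × 1.40568 ≈ 252.038 mm.

252.04 mm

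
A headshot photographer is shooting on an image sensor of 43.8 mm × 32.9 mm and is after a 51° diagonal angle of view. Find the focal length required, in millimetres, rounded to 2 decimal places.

57.42 mm

Sensor diagonal = √(43.8² + 32.9²) = √3000.8500 ≈ 54.7800 mm.
From α = 2·arctan(d/2f) we get f = d / (2·tan(α/2)).
With d = 54.7800 mm and α/2 = 25.5°, tan(α/2) ≈ 0.47698, so f ≈ 54.7800 / 0.95395 ≈ 57.4243 mm.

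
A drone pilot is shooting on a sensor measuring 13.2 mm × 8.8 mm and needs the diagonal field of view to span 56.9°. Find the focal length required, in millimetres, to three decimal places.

14.640 mm

Sensor diagonal = √(13.2² + 8.8²) = √251.6800 ≈ 15.8644 mm.
From α = 2·arctan(d/2f) we get f = d / (2·tan(α/2)).
With d = 15.8644 mm and α/2 = 28.45°, tan(α/2) ≈ 0.54183, so f ≈ 15.8644 / 1.08365 ≈ 14.6398 mm.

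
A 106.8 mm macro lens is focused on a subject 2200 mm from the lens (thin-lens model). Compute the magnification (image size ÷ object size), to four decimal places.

Thin lens: 1/f = 1/dₒ + 1/dᵢ → 1/dᵢ = 1/106.8 − 1/2200 = 0.0089088 mm⁻¹, so dᵢ ≈ 112.2492 mm.
Magnification m = dᵢ/dₒ = 112.2492/2200 ≈ 0.05102.

0.0510×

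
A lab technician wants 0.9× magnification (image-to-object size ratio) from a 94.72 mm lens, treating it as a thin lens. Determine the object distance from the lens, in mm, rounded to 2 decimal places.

199.96 mm

With m = dᵢ/dₒ and 1/f = 1/dₒ + 1/dᵢ, substituting dᵢ = m·dₒ gives 1/f = (1 + 1/m)/dₒ, hence dₒ = f·(1 + 1/m).
dₒ = 94.72 × (1 + 1/0.9) = 94.72 × 2.11111 ≈ 199.964 mm.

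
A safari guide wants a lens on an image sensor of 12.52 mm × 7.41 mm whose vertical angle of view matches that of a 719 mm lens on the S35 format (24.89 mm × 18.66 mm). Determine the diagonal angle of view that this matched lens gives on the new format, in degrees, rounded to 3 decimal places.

Equal vertical AOV ⇒ f₂ = f₁ · 7.41/18.66 = 719 × 0.39711 ≈ 285.5193 mm.
Sensor diagonal = √(12.52² + 7.41²) = √211.6585 ≈ 14.5485 mm.
Diagonal AOV on the new format = 2·arctan(14.5485 / (2 × 285.5193)) = 2·arctan(0.02548) ≈ 2.9188°.

2.919°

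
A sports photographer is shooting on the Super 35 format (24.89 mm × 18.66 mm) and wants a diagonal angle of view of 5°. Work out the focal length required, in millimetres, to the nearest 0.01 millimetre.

Sensor diagonal = √(24.89² + 18.66²) = √967.7077 ≈ 31.1080 mm.
From α = 2·arctan(d/2f) we get f = d / (2·tan(α/2)).
With d = 31.1080 mm and α/2 = 2.5°, tan(α/2) ≈ 0.04366, so f ≈ 31.1080 / 0.08732 ≈ 356.2452 mm.

356.25 mm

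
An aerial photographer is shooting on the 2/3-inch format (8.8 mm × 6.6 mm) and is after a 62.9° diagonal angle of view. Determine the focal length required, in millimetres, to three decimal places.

8.993 mm

Sensor diagonal = √(8.8² + 6.6²) = √121.0000 ≈ 11.0000 mm.
From α = 2·arctan(d/2f) we get f = d / (2·tan(α/2)).
With d = 11.0000 mm and α/2 = 31.45°, tan(α/2) ≈ 0.61160, so f ≈ 11.0000 / 1.22320 ≈ 8.9928 mm.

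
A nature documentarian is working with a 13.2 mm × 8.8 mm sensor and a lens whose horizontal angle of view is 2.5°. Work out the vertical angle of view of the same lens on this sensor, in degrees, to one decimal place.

From the horizontal AOV: f = 13.2 / (2·tan(1.25°)) = 13.2 / 0.04364 ≈ 302.4737 mm.
Vertical AOV = 2·arctan(8.8 / (2 × 302.4737)) = 2·arctan(0.01455) ≈ 1.6668°.

1.7°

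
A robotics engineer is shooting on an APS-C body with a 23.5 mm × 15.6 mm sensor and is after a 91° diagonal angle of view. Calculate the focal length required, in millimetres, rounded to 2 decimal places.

13.86 mm

Sensor diagonal = √(23.5² + 15.6²) = √795.6100 ≈ 28.2066 mm.
From α = 2·arctan(d/2f) we get f = d / (2·tan(α/2)).
With d = 28.2066 mm and α/2 = 45.5°, tan(α/2) ≈ 1.01761, so f ≈ 28.2066 / 2.03521 ≈ 13.8593 mm.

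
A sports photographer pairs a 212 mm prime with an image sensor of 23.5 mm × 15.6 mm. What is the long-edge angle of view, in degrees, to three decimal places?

Angle of view α = 2·arctan(w/2f) with w = 23.5 mm and f = 212 mm.
w/2f = 0.05542; arctan(0.05542) ≈ 3.1723°, so α ≈ 6.3447°.

6.345°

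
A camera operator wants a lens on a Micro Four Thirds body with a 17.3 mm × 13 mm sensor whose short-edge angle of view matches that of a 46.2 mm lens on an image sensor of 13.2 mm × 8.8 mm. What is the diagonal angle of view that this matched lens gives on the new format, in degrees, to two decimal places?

18.02°

Equal short-edge AOV ⇒ f₂ = f₁ · 13/8.8 = 46.2 × 1.47727 ≈ 68.2500 mm.
Sensor diagonal = √(17.3² + 13²) = √468.2900 ≈ 21.6400 mm.
Diagonal AOV on the new format = 2·arctan(21.6400 / (2 × 68.2500)) = 2·arctan(0.15853) ≈ 18.0168°.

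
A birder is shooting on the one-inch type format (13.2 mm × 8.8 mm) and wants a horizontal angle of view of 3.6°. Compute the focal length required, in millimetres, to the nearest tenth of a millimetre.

From α = 2·arctan(w/2f) we get f = w / (2·tan(α/2)).
With w = 13.2 mm and α/2 = 1.8°, tan(α/2) ≈ 0.03143, so f ≈ 13.2 / 0.06285 ≈ 210.0154 mm.

210.0 mm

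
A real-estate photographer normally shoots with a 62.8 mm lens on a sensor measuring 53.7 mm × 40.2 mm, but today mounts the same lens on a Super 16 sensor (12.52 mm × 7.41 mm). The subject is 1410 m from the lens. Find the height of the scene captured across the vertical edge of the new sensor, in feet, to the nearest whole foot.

The focal length stays 62.8 mm; the relevant sensor dimension is now h = 7.41 mm. Object distance dₒ = 1410 m = 1.41e+06 mm.
Thin-lens field height W = h·(dₒ − f)/f = 7.41 × (1.41e+06 − 62.8)/62.8 ≈ 166363.609 mm = 166363.609/304.8 ft = 545.812 ft.

546 ft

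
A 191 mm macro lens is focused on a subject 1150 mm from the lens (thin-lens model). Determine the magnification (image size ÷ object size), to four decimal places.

0.1992×

Thin lens: 1/f = 1/dₒ + 1/dᵢ → 1/dᵢ = 1/191 − 1/1150 = 0.0043660 mm⁻¹, so dᵢ ≈ 229.0407 mm.
Magnification m = dᵢ/dₒ = 229.0407/1150 ≈ 0.19917.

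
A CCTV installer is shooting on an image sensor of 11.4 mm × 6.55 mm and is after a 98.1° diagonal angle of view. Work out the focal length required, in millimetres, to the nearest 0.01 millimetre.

Sensor diagonal = √(11.4² + 6.55²) = √172.8625 ≈ 13.1477 mm.
From α = 2·arctan(d/2f) we get f = d / (2·tan(α/2)).
With d = 13.1477 mm and α/2 = 49.05°, tan(α/2) ≈ 1.15240, so f ≈ 13.1477 / 2.30480 ≈ 5.7045 mm.

5.70 mm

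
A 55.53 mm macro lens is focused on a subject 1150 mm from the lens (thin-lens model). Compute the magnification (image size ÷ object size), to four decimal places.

0.0507×

Thin lens: 1/f = 1/dₒ + 1/dᵢ → 1/dᵢ = 1/55.53 − 1/1150 = 0.0171387 mm⁻¹, so dᵢ ≈ 58.3474 mm.
Magnification m = dᵢ/dₒ = 58.3474/1150 ≈ 0.05074.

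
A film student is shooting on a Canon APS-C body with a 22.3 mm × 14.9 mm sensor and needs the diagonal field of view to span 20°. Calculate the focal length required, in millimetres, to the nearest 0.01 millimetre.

Sensor diagonal = √(22.3² + 14.9²) = √719.3000 ≈ 26.8198 mm.
From α = 2·arctan(d/2f) we get f = d / (2·tan(α/2)).
With d = 26.8198 mm and α/2 = 10°, tan(α/2) ≈ 0.17633, so f ≈ 26.8198 / 0.35265 ≈ 76.0512 mm.

76.05 mm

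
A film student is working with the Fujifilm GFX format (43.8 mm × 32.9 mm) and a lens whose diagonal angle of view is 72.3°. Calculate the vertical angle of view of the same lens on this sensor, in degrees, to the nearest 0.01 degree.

47.38°

Sensor diagonal = √(43.8² + 32.9²) = √3000.8500 ≈ 54.7800 mm.
From the diagonal AOV: f = 54.7800 / (2·tan(36.15°)) = 54.7800 / 1.46110 ≈ 37.4923 mm.
Vertical AOV = 2·arctan(32.9 / (2 × 37.4923)) = 2·arctan(0.43876) ≈ 47.3796°.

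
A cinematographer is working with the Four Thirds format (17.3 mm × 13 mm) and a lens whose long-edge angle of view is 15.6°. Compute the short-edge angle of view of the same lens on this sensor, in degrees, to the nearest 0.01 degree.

From the long-edge AOV: f = 17.3 / (2·tan(7.8°)) = 17.3 / 0.27397 ≈ 63.1465 mm.
Short-edge AOV = 2·arctan(13 / (2 × 63.1465)) = 2·arctan(0.10294) ≈ 11.7541°.

11.75°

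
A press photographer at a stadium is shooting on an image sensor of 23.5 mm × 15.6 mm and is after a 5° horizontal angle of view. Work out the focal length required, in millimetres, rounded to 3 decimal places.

269.119 mm

From α = 2·arctan(w/2f) we get f = w / (2·tan(α/2)).
With w = 23.5 mm and α/2 = 2.5°, tan(α/2) ≈ 0.04366, so f ≈ 23.5 / 0.08732 ≈ 269.1192 mm.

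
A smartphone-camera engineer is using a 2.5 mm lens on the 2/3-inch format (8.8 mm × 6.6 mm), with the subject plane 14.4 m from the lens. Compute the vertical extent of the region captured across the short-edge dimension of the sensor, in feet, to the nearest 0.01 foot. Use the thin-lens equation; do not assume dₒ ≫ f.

dₒ: 14.4 m = 14400 mm.
Similar triangles through the lens centre give W/dₒ = h/dᵢ; with 1/f = 1/dₒ + 1/dᵢ this gives W = h·(dₒ − f)/f.
W = 6.6 mm × (14400 − 2.5) / 2.5 = 6.6 × 5759.0000 ≈ 38009.400 mm = 38009.400/304.8 ft = 124.703 ft.

124.70 ft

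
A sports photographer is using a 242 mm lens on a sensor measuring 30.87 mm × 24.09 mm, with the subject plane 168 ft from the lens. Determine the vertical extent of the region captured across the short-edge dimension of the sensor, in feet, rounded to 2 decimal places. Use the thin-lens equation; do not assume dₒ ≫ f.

16.64 ft

dₒ: 168 ft × 304.8 mm/ft = 51206.40 mm.
Similar triangles through the lens centre give W/dₒ = h/dᵢ; with 1/f = 1/dₒ + 1/dᵢ this gives W = h·(dₒ − f)/f.
W = 24.09 mm × (51206.4 − 242) / 242 = 24.09 × 210.5967 ≈ 5073.274 mm = 5073.274/304.8 ft = 16.6446 ft.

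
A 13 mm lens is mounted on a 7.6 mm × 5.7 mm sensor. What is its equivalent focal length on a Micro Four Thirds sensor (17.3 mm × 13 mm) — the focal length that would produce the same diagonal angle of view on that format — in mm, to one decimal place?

Sensor diagonal = √(7.6² + 5.7²) = √90.2500 ≈ 9.5000 mm.
Sensor diagonal = √(17.3² + 13²) = √468.2900 ≈ 21.6400 mm.
Equal angle of view means equal diagonal/f ratio, so f₂ = f₁ · (diagonal₂/diagonal₁) = 13 × 21.6400/9.5000.
f₂ = 13 × 2.27790 ≈ 29.613 mm.

29.6 mm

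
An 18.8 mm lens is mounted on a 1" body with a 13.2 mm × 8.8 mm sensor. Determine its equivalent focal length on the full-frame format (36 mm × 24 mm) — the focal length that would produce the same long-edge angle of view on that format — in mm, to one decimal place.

51.3 mm

Equal angle of view means equal width/f ratio, so f₂ = f₁ · (width₂/width₁) = 18.8 × 36/13.2.
f₂ = 18.8 × 2.72727 ≈ 51.273 mm.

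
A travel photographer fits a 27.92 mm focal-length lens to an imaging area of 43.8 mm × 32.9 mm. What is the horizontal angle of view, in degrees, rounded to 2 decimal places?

76.22°

Angle of view α = 2·arctan(w/2f) with w = 43.8 mm and f = 27.92 mm.
w/2f = 0.78438; arctan(0.78438) ≈ 38.1101°, so α ≈ 76.2201°.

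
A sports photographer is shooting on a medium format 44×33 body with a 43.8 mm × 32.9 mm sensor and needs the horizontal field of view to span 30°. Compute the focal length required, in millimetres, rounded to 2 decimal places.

81.73 mm

From α = 2·arctan(w/2f) we get f = w / (2·tan(α/2)).
With w = 43.8 mm and α/2 = 15°, tan(α/2) ≈ 0.26795, so f ≈ 43.8 / 0.53590 ≈ 81.7319 mm.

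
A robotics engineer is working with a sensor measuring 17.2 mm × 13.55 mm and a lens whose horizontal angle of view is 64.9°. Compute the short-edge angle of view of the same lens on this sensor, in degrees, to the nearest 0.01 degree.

53.21°

From the horizontal AOV: f = 17.2 / (2·tan(32.45°)) = 17.2 / 1.27169 ≈ 13.5253 mm.
Short-edge AOV = 2·arctan(13.55 / (2 × 13.5253)) = 2·arctan(0.50091) ≈ 53.2137°.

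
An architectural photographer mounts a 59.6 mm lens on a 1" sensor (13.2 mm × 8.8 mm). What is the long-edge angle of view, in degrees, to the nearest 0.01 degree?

Angle of view α = 2·arctan(w/2f) with w = 13.2 mm and f = 59.6 mm.
w/2f = 0.11074; arctan(0.11074) ≈ 6.3191°, so α ≈ 12.6382°.

12.64°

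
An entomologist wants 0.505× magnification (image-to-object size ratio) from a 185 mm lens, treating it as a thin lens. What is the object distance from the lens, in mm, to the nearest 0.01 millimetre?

With m = dᵢ/dₒ and 1/f = 1/dₒ + 1/dᵢ, substituting dᵢ = m·dₒ gives 1/f = (1 + 1/m)/dₒ, hence dₒ = f·(1 + 1/m).
dₒ = 185 × (1 + 1/0.505) = 185 × 2.98020 ≈ 551.337 mm.

551.34 mm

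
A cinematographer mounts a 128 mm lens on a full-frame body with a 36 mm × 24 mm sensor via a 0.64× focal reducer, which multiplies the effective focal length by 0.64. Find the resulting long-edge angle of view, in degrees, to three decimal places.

Effective focal length f = 128 × 0.64 = 81.92 mm.
α = 2·arctan(36 / (2 × 81.92)) = 2·arctan(0.21973) ≈ 24.7849°.

24.785°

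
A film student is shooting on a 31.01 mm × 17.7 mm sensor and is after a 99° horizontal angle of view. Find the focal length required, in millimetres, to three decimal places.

13.243 mm

From α = 2·arctan(w/2f) we get f = w / (2·tan(α/2)).
With w = 31.01 mm and α/2 = 49.5°, tan(α/2) ≈ 1.17085, so f ≈ 31.01 / 2.34170 ≈ 13.2425 mm.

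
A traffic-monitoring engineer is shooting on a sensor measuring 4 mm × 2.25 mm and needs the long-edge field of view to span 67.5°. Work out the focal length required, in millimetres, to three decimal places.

From α = 2·arctan(w/2f) we get f = w / (2·tan(α/2)).
With w = 4 mm and α/2 = 33.75°, tan(α/2) ≈ 0.66818, so f ≈ 4 / 1.33636 ≈ 2.9932 mm.

2.993 mm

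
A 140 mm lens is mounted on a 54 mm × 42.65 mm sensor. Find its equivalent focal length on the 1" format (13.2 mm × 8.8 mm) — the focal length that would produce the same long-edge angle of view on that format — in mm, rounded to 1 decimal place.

34.2 mm

Equal angle of view means equal width/f ratio, so f₂ = f₁ · (width₂/width₁) = 140 × 13.2/54.
f₂ = 140 × 0.24444 ≈ 34.222 mm.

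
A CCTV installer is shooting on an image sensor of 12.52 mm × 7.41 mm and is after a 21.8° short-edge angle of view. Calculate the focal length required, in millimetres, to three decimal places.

From α = 2·arctan(h/2f) we get f = h / (2·tan(α/2)).
With h = 7.41 mm and α/2 = 10.9°, tan(α/2) ≈ 0.19257, so f ≈ 7.41 / 0.38514 ≈ 19.2398 mm.

19.240 mm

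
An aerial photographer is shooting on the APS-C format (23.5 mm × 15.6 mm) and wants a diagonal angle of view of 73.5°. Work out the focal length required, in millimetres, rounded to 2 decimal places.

Sensor diagonal = √(23.5² + 15.6²) = √795.6100 ≈ 28.2066 mm.
From α = 2·arctan(d/2f) we get f = d / (2·tan(α/2)).
With d = 28.2066 mm and α/2 = 36.75°, tan(α/2) ≈ 0.74674, so f ≈ 28.2066 / 1.49347 ≈ 18.8866 mm.

18.89 mm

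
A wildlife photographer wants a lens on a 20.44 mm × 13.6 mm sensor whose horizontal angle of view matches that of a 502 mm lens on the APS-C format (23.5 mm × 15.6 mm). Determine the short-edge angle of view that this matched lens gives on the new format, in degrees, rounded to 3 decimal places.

Equal horizontal AOV ⇒ f₂ = f₁ · 20.44/23.5 = 502 × 0.86979 ≈ 436.6332 mm.
Short-edge AOV on the new format = 2·arctan(13.6 / (2 × 436.6332)) = 2·arctan(0.01557) ≈ 1.7845°.

1.784°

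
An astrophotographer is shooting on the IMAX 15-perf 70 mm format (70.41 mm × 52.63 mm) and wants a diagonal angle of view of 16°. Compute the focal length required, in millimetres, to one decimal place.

Sensor diagonal = √(70.41² + 52.63²) = √7727.4850 ≈ 87.9061 mm.
From α = 2·arctan(d/2f) we get f = d / (2·tan(α/2)).
With d = 87.9061 mm and α/2 = 8°, tan(α/2) ≈ 0.14054, so f ≈ 87.9061 / 0.28108 ≈ 312.7423 mm.

312.7 mm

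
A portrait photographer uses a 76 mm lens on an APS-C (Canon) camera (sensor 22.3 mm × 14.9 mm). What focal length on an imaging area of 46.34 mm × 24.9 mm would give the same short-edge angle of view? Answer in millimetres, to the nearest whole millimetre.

Equal angle of view means equal height/f ratio, so f₂ = f₁ · (height₂/height₁) = 76 × 24.9/14.9.
f₂ = 76 × 1.67114 ≈ 127.007 mm.

127 mm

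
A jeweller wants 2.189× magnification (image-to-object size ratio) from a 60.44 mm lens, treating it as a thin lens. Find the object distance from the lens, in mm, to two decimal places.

With m = dᵢ/dₒ and 1/f = 1/dₒ + 1/dᵢ, substituting dᵢ = m·dₒ gives 1/f = (1 + 1/m)/dₒ, hence dₒ = f·(1 + 1/m).
dₒ = 60.44 × (1 + 1/2.189) = 60.44 × 1.45683 ≈ 88.051 mm.

88.05 mm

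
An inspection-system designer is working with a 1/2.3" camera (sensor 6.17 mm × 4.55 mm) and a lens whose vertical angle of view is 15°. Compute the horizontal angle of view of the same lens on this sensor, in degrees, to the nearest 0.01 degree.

From the vertical AOV: f = 4.55 / (2·tan(7.5°)) = 4.55 / 0.26330 ≈ 17.2803 mm.
Horizontal AOV = 2·arctan(6.17 / (2 × 17.2803)) = 2·arctan(0.17853) ≈ 20.2444°.

20.24°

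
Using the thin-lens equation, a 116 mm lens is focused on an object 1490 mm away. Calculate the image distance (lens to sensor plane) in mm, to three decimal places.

125.793 mm

1/dᵢ = 1/f − 1/dₒ = 1/116 − 1/1490 = 0.0079495 mm⁻¹.
dᵢ = 1/0.0079495 ≈ 125.7933 mm.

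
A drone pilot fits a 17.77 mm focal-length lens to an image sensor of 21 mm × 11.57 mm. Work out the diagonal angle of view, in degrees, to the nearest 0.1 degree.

Sensor diagonal = √(21² + 11.57²) = √574.8649 ≈ 23.9763 mm.
Angle of view α = 2·arctan(d/2f) with d = 23.9763 mm and f = 17.77 mm.
d/2f = 0.67463; arctan(0.67463) ≈ 34.0048°, so α ≈ 68.0095°.

68.0°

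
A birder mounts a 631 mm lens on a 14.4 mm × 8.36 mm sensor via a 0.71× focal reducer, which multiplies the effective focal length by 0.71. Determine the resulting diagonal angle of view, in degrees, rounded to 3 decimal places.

Effective focal length f = 631 × 0.71 = 448.01 mm.
Sensor diagonal = √(14.4² + 8.36²) = √277.2496 ≈ 16.6508 mm.
α = 2·arctan(16.651 / (2 × 448.01)) = 2·arctan(0.01858) ≈ 2.1292°.

2.129°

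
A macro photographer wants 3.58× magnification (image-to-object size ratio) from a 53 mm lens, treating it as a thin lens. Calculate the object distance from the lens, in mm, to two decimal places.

67.80 mm

With m = dᵢ/dₒ and 1/f = 1/dₒ + 1/dᵢ, substituting dᵢ = m·dₒ gives 1/f = (1 + 1/m)/dₒ, hence dₒ = f·(1 + 1/m).
dₒ = 53 × (1 + 1/3.58) = 53 × 1.27933 ≈ 67.804 mm.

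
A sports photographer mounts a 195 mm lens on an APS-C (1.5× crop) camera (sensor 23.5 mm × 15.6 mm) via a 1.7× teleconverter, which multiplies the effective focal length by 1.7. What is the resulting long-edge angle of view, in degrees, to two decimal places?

Effective focal length f = 195 × 1.7 = 331.5 mm.
α = 2·arctan(23.5 / (2 × 331.5)) = 2·arctan(0.03544) ≈ 4.0600°.

4.06°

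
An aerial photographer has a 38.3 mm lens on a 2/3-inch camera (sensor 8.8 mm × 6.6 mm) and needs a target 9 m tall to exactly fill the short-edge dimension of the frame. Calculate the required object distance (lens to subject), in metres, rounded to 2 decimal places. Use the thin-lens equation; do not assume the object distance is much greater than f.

W: 9 m = 9000 mm.
Magnification m = h/W = dᵢ/dₒ; combined with 1/f = 1/dₒ + 1/dᵢ this gives dₒ = f·(1 + W/h).
dₒ = 38.3 mm × (1 + 9000/6.6) = 38.3 × 1364.6364 ≈ 52265.573 mm = 52.2656 m.

52.27 m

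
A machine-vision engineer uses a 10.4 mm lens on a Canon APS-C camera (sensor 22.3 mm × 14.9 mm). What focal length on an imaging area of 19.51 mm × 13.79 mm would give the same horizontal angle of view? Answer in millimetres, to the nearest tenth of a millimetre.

9.1 mm

Equal angle of view means equal width/f ratio, so f₂ = f₁ · (width₂/width₁) = 10.4 × 19.51/22.3.
f₂ = 10.4 × 0.87489 ≈ 9.099 mm.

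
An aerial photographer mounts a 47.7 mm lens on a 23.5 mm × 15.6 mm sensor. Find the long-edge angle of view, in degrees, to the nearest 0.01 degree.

Angle of view α = 2·arctan(w/2f) with w = 23.5 mm and f = 47.7 mm.
w/2f = 0.24633; arctan(0.24633) ≈ 13.8382°, so α ≈ 27.6765°.

27.68°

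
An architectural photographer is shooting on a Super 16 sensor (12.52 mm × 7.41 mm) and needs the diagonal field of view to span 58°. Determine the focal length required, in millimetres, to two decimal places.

Sensor diagonal = √(12.52² + 7.41²) = √211.6585 ≈ 14.5485 mm.
From α = 2·arctan(d/2f) we get f = d / (2·tan(α/2)).
With d = 14.5485 mm and α/2 = 29°, tan(α/2) ≈ 0.55431, so f ≈ 14.5485 / 1.10862 ≈ 13.1231 mm.

13.12 mm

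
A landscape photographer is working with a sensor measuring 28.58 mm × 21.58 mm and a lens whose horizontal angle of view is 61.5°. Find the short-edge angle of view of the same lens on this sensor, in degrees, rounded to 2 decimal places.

48.38°

From the horizontal AOV: f = 28.58 / (2·tan(30.75°)) = 28.58 / 1.18987 ≈ 24.0193 mm.
Short-edge AOV = 2·arctan(21.58 / (2 × 24.0193)) = 2·arctan(0.44922) ≈ 48.3813°.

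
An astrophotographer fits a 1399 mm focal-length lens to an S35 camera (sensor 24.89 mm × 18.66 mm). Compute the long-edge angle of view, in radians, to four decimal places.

Angle of view α = 2·arctan(w/2f) with w = 24.89 mm and f = 1399 mm.
w/2f = 0.00890; arctan(0.00890) ≈ 0.0089 rad, so α ≈ 0.0178 rad.

0.0178 rad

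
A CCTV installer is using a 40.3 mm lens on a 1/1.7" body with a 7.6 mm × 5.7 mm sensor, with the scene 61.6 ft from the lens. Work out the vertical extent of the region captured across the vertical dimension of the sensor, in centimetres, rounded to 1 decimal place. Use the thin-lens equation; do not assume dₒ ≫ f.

dₒ: 61.6 ft × 304.8 mm/ft = 18775.68 mm.
Similar triangles through the lens centre give W/dₒ = h/dᵢ; with 1/f = 1/dₒ + 1/dᵢ this gives W = h·(dₒ − f)/f.
W = 5.7 mm × (18775.7 − 40.3) / 40.3 = 5.7 × 464.8978 ≈ 2649.917 mm = 264.992 cm.

265.0 cm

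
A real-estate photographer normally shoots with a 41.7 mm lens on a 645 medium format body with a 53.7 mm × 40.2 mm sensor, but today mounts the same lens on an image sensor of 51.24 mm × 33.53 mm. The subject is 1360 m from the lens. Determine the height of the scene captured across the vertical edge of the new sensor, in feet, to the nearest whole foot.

3588 ft

The focal length stays 41.7 mm; the relevant sensor dimension is now h = 33.53 mm. Object distance dₒ = 1360 m = 1.36e+06 mm.
Thin-lens field height W = h·(dₒ − f)/f = 33.53 × (1.36e+06 − 41.7)/41.7 ≈ 1093510.835 mm = 1093510.835/304.8 ft = 3587.63 ft.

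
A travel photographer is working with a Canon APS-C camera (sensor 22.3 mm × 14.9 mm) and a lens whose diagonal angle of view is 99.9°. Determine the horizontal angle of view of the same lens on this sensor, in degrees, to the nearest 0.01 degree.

89.38°

Sensor diagonal = √(22.3² + 14.9²) = √719.3000 ≈ 26.8198 mm.
From the diagonal AOV: f = 26.8198 / (2·tan(49.95°)) = 26.8198 / 2.37929 ≈ 11.2722 mm.
Horizontal AOV = 2·arctan(22.3 / (2 × 11.2722)) = 2·arctan(0.98916) ≈ 89.3756°.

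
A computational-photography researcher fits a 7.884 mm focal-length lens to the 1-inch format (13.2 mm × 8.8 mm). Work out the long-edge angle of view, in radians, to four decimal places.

Angle of view α = 2·arctan(w/2f) with w = 13.2 mm and f = 7.884 mm.
w/2f = 0.83714; arctan(0.83714) ≈ 0.6970 rad, so α ≈ 1.3940 rad.

1.3940 rad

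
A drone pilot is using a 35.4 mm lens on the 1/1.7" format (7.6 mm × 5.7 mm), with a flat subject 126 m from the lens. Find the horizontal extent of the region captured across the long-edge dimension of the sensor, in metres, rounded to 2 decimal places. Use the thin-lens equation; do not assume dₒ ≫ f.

27.04 m

dₒ: 126 m = 126000 mm.
Similar triangles through the lens centre give W/dₒ = w/dᵢ; with 1/f = 1/dₒ + 1/dᵢ this gives W = w·(dₒ − f)/f.
W = 7.6 mm × (126000 − 35.4) / 35.4 = 7.6 × 3558.3220 ≈ 27043.247 mm = 27.0432 m.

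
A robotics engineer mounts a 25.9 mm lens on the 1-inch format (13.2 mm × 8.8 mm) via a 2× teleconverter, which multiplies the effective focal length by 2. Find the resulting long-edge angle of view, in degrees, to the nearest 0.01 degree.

14.52°

Effective focal length f = 25.9 × 2 = 51.8 mm.
α = 2·arctan(13.2 / (2 × 51.8)) = 2·arctan(0.12741) ≈ 14.5222°.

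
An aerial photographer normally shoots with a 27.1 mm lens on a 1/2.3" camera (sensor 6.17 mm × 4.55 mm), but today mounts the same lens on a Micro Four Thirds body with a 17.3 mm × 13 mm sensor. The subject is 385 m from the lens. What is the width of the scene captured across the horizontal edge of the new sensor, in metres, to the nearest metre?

The focal length stays 27.1 mm; the relevant sensor dimension is now w = 17.3 mm. Object distance dₒ = 385 m = 385000 mm.
Thin-lens field width W = w·(dₒ − f)/f = 17.3 × (385000 − 27.1)/27.1 ≈ 245757.608 mm = 245.758 m.

246 m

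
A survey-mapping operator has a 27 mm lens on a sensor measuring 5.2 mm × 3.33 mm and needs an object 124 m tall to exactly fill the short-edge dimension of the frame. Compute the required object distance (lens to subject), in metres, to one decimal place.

1005.4 m

W: 124 m = 124000 mm.
Magnification m = h/W = dᵢ/dₒ; combined with 1/f = 1/dₒ + 1/dᵢ this gives dₒ = f·(1 + W/h).
dₒ = 27 mm × (1 + 124000/3.33) = 27 × 37238.2372 ≈ 1005432.405 mm = 1005.43 m.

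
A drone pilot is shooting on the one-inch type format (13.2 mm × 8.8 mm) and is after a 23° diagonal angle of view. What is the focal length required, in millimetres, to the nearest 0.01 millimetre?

38.99 mm

Sensor diagonal = √(13.2² + 8.8²) = √251.6800 ≈ 15.8644 mm.
From α = 2·arctan(d/2f) we get f = d / (2·tan(α/2)).
With d = 15.8644 mm and α/2 = 11.5°, tan(α/2) ≈ 0.20345, so f ≈ 15.8644 / 0.40690 ≈ 38.9881 mm.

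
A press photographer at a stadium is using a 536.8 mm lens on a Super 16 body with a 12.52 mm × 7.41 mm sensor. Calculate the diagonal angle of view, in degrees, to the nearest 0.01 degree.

1.55°

Sensor diagonal = √(12.52² + 7.41²) = √211.6585 ≈ 14.5485 mm.
Angle of view α = 2·arctan(d/2f) with d = 14.5485 mm and f = 536.8 mm.
d/2f = 0.01355; arctan(0.01355) ≈ 0.7764°, so α ≈ 1.5527°.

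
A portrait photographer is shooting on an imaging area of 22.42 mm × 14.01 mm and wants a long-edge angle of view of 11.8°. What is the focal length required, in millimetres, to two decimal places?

From α = 2·arctan(w/2f) we get f = w / (2·tan(α/2)).
With w = 22.42 mm and α/2 = 5.9°, tan(α/2) ≈ 0.10334, so f ≈ 22.42 / 0.20668 ≈ 108.4769 mm.

108.48 mm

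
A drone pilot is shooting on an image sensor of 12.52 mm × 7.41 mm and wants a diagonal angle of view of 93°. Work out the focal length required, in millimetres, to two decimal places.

6.90 mm

Sensor diagonal = √(12.52² + 7.41²) = √211.6585 ≈ 14.5485 mm.
From α = 2·arctan(d/2f) we get f = d / (2·tan(α/2)).
With d = 14.5485 mm and α/2 = 46.5°, tan(α/2) ≈ 1.05378, so f ≈ 14.5485 / 2.10756 ≈ 6.9030 mm.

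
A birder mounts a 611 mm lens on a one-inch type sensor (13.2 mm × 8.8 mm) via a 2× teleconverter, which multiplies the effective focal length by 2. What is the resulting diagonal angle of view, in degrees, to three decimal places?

0.744°

Effective focal length f = 611 × 2 = 1222 mm.
Sensor diagonal = √(13.2² + 8.8²) = √251.6800 ≈ 15.8644 mm.
α = 2·arctan(15.864 / (2 × 1222)) = 2·arctan(0.00649) ≈ 0.7438°.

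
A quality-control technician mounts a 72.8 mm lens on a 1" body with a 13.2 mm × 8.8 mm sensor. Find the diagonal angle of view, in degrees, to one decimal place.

Sensor diagonal = √(13.2² + 8.8²) = √251.6800 ≈ 15.8644 mm.
Angle of view α = 2·arctan(d/2f) with d = 15.8644 mm and f = 72.8 mm.
d/2f = 0.10896; arctan(0.10896) ≈ 6.2184°, so α ≈ 12.4367°.

12.4°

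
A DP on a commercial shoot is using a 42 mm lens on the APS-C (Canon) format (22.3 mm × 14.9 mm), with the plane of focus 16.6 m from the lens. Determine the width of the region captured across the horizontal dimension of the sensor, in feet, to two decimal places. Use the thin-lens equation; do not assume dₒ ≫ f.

28.84 ft

dₒ: 16.6 m = 16600 mm.
Similar triangles through the lens centre give W/dₒ = w/dᵢ; with 1/f = 1/dₒ + 1/dᵢ this gives W = w·(dₒ − f)/f.
W = 22.3 mm × (16600 − 42) / 42 = 22.3 × 394.2381 ≈ 8791.510 mm = 8791.510/304.8 ft = 28.8435 ft.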